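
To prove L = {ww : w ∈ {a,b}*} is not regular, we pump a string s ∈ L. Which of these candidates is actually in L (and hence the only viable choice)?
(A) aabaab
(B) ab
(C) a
(A) aabaab

The pumping lemma is applied to a string s that lies in L, so first check membership of each option:
- (A) aabaab splits into halves aab · aab, which are equal, so it is in L (w = aab) ✓
- (B) ab has length 2; its halves are a and b, which differ, so it is not in L ✗
- (C) a has odd length 1, so it cannot be written as ww and is not in L ✗

Only (A) aabaab is in L, so it is the only candidate that could play the role of s.
(In a complete proof one picks s in terms of the pumping length p so that |s| ≥ p is guaranteed; a fixed string like aabaab illustrates the shape of such an s.)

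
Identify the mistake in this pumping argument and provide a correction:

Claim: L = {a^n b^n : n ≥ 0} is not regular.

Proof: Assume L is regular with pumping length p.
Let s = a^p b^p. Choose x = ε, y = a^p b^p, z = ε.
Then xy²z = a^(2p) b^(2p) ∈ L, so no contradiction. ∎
Error: The decomposition violates |xy| ≤ p. With y = a^p b^p, |xy| = |y| = 2p > p. (The proof also miscomputes xy²z, which would be a^p b^p a^p b^p rather than a^(2p) b^(2p), and it wrongly treats one harmless decomposition as settling the matter — the prover does not get to choose the decomposition.)

Correction: The pumping lemma requires |xy| ≤ p, and the argument must handle every decomposition satisfying |xy| ≤ p, |y| ≥ 1. Since s starts with p a's, any such y consists only of a's, say y = a^k with k ≥ 1. Then xy²z = a^(p+k) b^p has unequal numbers of a's and b's, so xy²z ∉ L — the required contradiction.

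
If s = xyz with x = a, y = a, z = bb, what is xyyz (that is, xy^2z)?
aaabb

Given x = 'a', y = 'a', z = 'bb' and i = 2:

xy^2z = x + y·y·...·y (2 times) + z
       = 'a' + 'a'^2 + 'bb'
       = 'a' + 'aa' + 'bb'
       = 'aaabb'

The pumped string is 'aaabb' with length 5.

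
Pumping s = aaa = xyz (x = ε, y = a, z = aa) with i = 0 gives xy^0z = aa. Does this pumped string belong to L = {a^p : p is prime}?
Yes

xy⁰z = ε · ε · aa = aa.
aa has length 2, which is prime, so it is in L.
(A single pumped string landing in L is not a contradiction by itself; a non-regularity proof needs some i for which xy^i z ∉ L, for every admissible decomposition.)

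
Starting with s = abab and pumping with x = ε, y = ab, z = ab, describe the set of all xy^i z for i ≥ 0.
{xy^i z : i ≥ 0} = {(ab)^(i+1) : i ≥ 0} = {ab, abab, ababab, ...}

With x = ε, y = ab, z = ab: Pumping 'ab' gives strings of alternating a's and b's.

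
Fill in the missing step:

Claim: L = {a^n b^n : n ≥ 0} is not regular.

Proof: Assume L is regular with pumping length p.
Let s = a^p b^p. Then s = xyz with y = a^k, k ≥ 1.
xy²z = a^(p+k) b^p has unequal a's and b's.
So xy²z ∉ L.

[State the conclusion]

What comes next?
This contradicts the pumping lemma for regular languages,
which guarantees xy^i z ∈ L for all i ≥ 0.

Since our assumption that L is regular leads to a contradiction,
we conclude that L = {a^n b^n : n ≥ 0} is NOT regular. ∎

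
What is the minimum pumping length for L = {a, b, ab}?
p = 3

For a finite language L, the pumping lemma holds vacuously if p > max|s| for s ∈ L.

The longest string in L = {a, b, ab} has length 2.
If p = 3, then no string s ∈ L has |s| ≥ p, so the condition is vacuously true.

The minimum pumping length is p = 3.

Why no smaller p works: for any p ≤ 2, the longest string s ∈ L has |s| = 2 ≥ p, so it would
have to be pumpable; but pumping up (i = 2, 3, ...) produces ever longer strings, which cannot all lie in the
finite language L. So the pumping property fails for every p ≤ 2.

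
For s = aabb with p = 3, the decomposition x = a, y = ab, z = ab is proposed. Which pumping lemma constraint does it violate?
Violated: xyz = s

The decomposition x = a, y = ab, z = ab for s = aabb with p = 3
violates the constraint: xyz = s

xyz = 'a' + 'ab' + 'ab' = 'aabab' ≠ 'aabb' = s. The decomposition doesn't reconstruct s.

Pumping lemma constraints:
1. xyz = s (decomposition is valid)
2. |xy| ≤ p
3. |y| > 0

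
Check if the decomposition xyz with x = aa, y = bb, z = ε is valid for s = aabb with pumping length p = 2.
Violated: |xy| ≤ p

The decomposition x = aa, y = bb, z = ε for s = aabb with p = 2
violates the constraint: |xy| ≤ p

|xy| = |aabb| = 4 > 2 = p. The decomposition puts too many characters in xy.

Pumping lemma constraints:
1. xyz = s (decomposition is valid)
2. |xy| ≤ p
3. |y| > 0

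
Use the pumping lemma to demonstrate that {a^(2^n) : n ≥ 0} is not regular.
Assume for contradiction that L is regular, and let p ≥ 1 be the pumping length given by the pumping lemma.
Choose s = a^(2^p). Then s ∈ L and |s| = 2^p ≥ p.
By the pumping lemma, s = xyz for some x, y, z with |xy| ≤ p, |y| ≥ 1, and xy^i z ∈ L for every i ≥ 0.
Here y = a^k for some k with 1 ≤ k ≤ |xy| ≤ p, and p < 2^p.

Take i = 2: |xy²z| = 2^p + k.
Now 2^p < 2^p + k ≤ 2^p + p < 2^p + 2^p = 2^(p+1).
So |xy²z| lies strictly between the consecutive powers of two 2^p and 2^(p+1), hence is not a power of 2, and xy²z ∉ L.

This contradicts the pumping lemma, which requires xy^i z ∈ L for all i ≥ 0.
Hence L = {a^(2^n) : n ≥ 0} is not regular. ∎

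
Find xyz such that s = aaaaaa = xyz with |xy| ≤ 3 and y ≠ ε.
x = '', y = 'a', z = 'aaaaa'

For s = aaaaaa and p = 3, one valid decomposition is:
- x = '' (length 0)
- y = 'a' (length 1)
- z = 'aaaaa' (length 5)

Verification:
- xyz = '' + 'a' + 'aaaaa' = aaaaaa ✓
- |xy| = 1 ≤ 3 ✓
- |y| = 1 > 0 ✓

All pumping lemma constraints are satisfied.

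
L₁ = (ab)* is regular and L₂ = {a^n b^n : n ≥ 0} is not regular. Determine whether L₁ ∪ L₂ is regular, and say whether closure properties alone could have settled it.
No — L₁ ∪ L₂ is not regular.

Let U = (ab)* ∪ {a^n b^n}. If U were regular, then U ∩ aa*bb* would be regular (closure under intersection with a regular language). But (ab)* ∩ aa*bb* = {ab} and {a^n b^n} ∩ aa*bb* = {a^n b^n : n ≥ 1}, so U ∩ aa*bb* = {a^n b^n : n ≥ 1}, which is not regular. Hence U is not regular.

Note that the bare facts "L₁ regular, L₂ non-regular" do not settle the question by themselves: the closure of regular languages under ∪, ∩, complement and difference applies only when BOTH operands are regular. With a non-regular operand the result can come out regular or non-regular depending on the specific languages, so one has to work out L₁ ∪ L₂ for this particular pair, as above.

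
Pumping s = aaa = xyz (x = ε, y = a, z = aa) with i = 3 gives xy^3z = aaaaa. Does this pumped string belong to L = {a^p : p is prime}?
Yes

xy³z = ε · aaa · aa = aaaaa.
aaaaa has length 5, which is prime, so it is in L.
(A single pumped string landing in L is not a contradiction by itself; a non-regularity proof needs some i for which xy^i z ∉ L, for every admissible decomposition.)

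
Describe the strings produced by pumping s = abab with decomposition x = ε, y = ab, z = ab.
{xy^i z : i ≥ 0} = {(ab)^(i+1) : i ≥ 0} = {ab, abab, ababab, ...}

With x = ε, y = ab, z = ab: Pumping 'ab' gives strings of alternating a's and b's.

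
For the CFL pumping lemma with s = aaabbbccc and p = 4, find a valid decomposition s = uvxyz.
u='aa', v='a', x='bb', y='b', z='ccc'

For s = aaabbbccc with pumping length p = 4:

One valid decomposition:
- u = 'aa'
- v = 'a'
- x = 'bb'
- y = 'b'
- z = 'ccc'

Verification:
- uvxyz = 'aa' + 'a' + 'bb' + 'b' + 'ccc' = aaabbbccc ✓
- |vxy| = |'abbb'| = 4 ≤ 4 ✓
- |vy| = |'ab'| = 2 > 0 ✓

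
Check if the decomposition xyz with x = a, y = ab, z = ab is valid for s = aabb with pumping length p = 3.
Violated: xyz = s

The decomposition x = a, y = ab, z = ab for s = aabb with p = 3
violates the constraint: xyz = s

xyz = 'a' + 'ab' + 'ab' = 'aabab' ≠ 'aabb' = s. The decomposition doesn't reconstruct s.

Pumping lemma constraints:
1. xyz = s (decomposition is valid)
2. |xy| ≤ p
3. |y| > 0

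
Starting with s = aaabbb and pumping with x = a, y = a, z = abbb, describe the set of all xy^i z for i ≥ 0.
{xy^i z : i ≥ 0} = {a^(2+i) b^3 : i ≥ 0} = {aabbb, aaabbb, aaaabbb, ...}

With x = a, y = a, z = abbb: Starting with aaabbb and pumping the second 'a', we get strings with 2+i a's followed by 3 b's for i = 0, 1, 2, ...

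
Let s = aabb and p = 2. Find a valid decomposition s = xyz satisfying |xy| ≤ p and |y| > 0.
x = 'a', y = 'a', z = 'bb'

For s = aabb and p = 2, one valid decomposition is:
- x = 'a' (length 1)
- y = 'a' (length 1)
- z = 'bb' (length 2)

Verification:
- xyz = 'a' + 'a' + 'bb' = aabb ✓
- |xy| = 2 ≤ 2 ✓
- |y| = 1 > 0 ✓

All pumping lemma constraints are satisfied.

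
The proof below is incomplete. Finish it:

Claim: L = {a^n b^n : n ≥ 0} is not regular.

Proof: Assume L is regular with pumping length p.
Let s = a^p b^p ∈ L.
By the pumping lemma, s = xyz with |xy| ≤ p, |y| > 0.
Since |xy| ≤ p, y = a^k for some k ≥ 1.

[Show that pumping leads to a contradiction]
Consider xy²z = a^(p+k) b^p.

Since k ≥ 1, we have p + k > p.
So xy²z has more a's than b's: (p+k) a's vs p b's.
This means xy²z ∉ L because a^n b^n requires equal counts.

This contradicts the pumping lemma which states xy²z ∈ L.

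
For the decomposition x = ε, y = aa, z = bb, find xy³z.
aaaaaabb

Given x = '', y = 'aa', z = 'bb' and i = 3:

xy^3z = x + y·y·...·y (3 times) + z
       = '' + 'aa'^3 + 'bb'
       = '' + 'aaaaaa' + 'bb'
       = 'aaaaaabb'

The pumped string is 'aaaaaabb' with length 8.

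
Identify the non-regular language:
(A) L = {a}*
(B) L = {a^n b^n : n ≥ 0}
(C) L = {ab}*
(B) {a^n b^n : n ≥ 0}

(B) L = {a^n b^n : n ≥ 0} is NOT regular.

The pumping lemma can be used to prove this:
After pumping, the number of a's and b's become unequal

The other languages are regular because they can be recognized by finite automata.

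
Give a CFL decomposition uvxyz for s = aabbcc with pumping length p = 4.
u='a', v='a', x='bb', y='c', z='c'

For s = aabbcc with pumping length p = 4:

One valid decomposition:
- u = 'a'
- v = 'a'
- x = 'bb'
- y = 'c'
- z = 'c'

Verification:
- uvxyz = 'a' + 'a' + 'bb' + 'c' + 'c' = aabbcc ✓
- |vxy| = |'abbc'| = 4 ≤ 4 ✓
- |vy| = |'ac'| = 2 > 0 ✓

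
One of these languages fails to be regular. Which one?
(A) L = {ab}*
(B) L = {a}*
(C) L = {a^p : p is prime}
(C) {a^p : p is prime}

(C) L = {a^p : p is prime} is NOT regular.

The pumping lemma can be used to prove this:
After pumping, the length becomes composite

The other languages are regular because they can be recognized by finite automata.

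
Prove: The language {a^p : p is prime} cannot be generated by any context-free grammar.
Assume for contradiction that L is context-free, and let p ≥ 1 be the pumping length given by the pumping lemma for CFLs.
Choose a prime q with q ≥ p and let s = a^q. Then s ∈ L and |s| = q ≥ p.
By the CFL pumping lemma, s = uvxyz for some u, v, x, y, z with |vxy| ≤ p, |vy| ≥ 1, and uv^i xy^i z ∈ L for every i ≥ 0.
All symbols are a's, so only lengths matter: let k = |vy|, with 1 ≤ k ≤ p. Then |uv^i xy^i z| = q + (i − 1)k.

Take i = q + 1: the length is q + qk = q(k + 1).
Both factors satisfy q ≥ 2 and k + 1 ≥ 2, so q(k + 1) is composite and uv^(q+1) xy^(q+1) z ∉ L.

This contradicts the CFL pumping lemma, which requires uv^i xy^i z ∈ L for all i ≥ 0.
Hence L = {a^p : p is prime} is not context-free. ∎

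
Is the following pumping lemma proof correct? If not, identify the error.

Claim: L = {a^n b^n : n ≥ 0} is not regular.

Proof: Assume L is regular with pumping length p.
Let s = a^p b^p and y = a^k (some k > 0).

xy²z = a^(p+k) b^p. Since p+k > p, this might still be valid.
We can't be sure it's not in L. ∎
The proof is INCORRECT.

Error: The conclusion is wrong.
xy²z = a^(p+k) b^p is definitely NOT in L because the number of a's (p+k) ≠ number of b's (p).
The proof incorrectly doubts what is actually a valid contradiction.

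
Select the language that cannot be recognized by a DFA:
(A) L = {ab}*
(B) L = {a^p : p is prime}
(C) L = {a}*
(B) {a^p : p is prime}

(B) L = {a^p : p is prime} is NOT regular.

The pumping lemma can be used to prove this:
After pumping, the length becomes composite

The other languages are regular because they can be recognized by finite automata.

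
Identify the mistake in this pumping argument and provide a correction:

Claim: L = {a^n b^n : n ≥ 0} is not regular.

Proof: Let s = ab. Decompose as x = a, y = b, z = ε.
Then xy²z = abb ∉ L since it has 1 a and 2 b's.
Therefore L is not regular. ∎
Error: The string s = ab might be shorter than the pumping length p.

Correction: Choose s = a^p b^p to ensure |s| ≥ p. Also, the decomposition is wrong: with |xy| ≤ p, y cannot include b's when s starts with p a's.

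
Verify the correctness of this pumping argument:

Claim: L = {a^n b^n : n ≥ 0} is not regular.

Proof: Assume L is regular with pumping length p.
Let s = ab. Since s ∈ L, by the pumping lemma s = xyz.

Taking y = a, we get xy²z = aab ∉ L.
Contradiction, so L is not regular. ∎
The proof is INCORRECT.

Error: The string s = ab may be shorter than p.
The pumping lemma only applies to strings with |s| ≥ p, and p is not under our control.
We must choose s in terms of p, e.g. s = a^p b^p, to ensure |s| ≥ p.
(The proof also fixes one particular y; a valid argument must handle every decomposition with |xy| ≤ p and |y| ≥ 1 — for s = a^p b^p this forces y = a^k, and then xy²z = a^(p+k) b^p ∉ L.)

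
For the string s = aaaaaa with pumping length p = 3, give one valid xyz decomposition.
x = '', y = 'aaa', z = 'aaa'

For s = aaaaaa and p = 3, one valid decomposition is:
- x = '' (length 0)
- y = 'aaa' (length 3)
- z = 'aaa' (length 3)

Verification:
- xyz = '' + 'aaa' + 'aaa' = aaaaaa ✓
- |xy| = 3 ≤ 3 ✓
- |y| = 3 > 0 ✓

All pumping lemma constraints are satisfied.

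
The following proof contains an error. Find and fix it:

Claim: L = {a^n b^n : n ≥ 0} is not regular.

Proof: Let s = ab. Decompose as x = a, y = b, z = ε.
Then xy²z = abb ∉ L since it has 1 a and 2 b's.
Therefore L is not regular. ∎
Error: The string s = ab might be shorter than the pumping length p.

Correction: Choose s = a^p b^p to ensure |s| ≥ p. Also, the decomposition is wrong: with |xy| ≤ p, y cannot include b's when s starts with p a's.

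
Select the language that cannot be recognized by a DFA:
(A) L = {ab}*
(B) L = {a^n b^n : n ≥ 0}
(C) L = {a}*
(B) {a^n b^n : n ≥ 0}

(B) L = {a^n b^n : n ≥ 0} is NOT regular.

The pumping lemma can be used to prove this:
After pumping, the number of a's and b's become unequal

The other languages are regular because they can be recognized by finite automata.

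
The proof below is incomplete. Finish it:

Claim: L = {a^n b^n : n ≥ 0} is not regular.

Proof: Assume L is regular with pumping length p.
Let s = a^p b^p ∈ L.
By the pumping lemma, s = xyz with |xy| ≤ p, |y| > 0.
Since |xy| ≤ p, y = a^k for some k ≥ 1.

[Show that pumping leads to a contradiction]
Consider xy²z = a^(p+k) b^p.

Since k ≥ 1, we have p + k > p.
So xy²z has more a's than b's: (p+k) a's vs p b's.
This means xy²z ∉ L because a^n b^n requires equal counts.

This contradicts the pumping lemma which states xy²z ∈ L.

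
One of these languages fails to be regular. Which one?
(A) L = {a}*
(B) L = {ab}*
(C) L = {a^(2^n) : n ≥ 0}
(C) {a^(2^n) : n ≥ 0}

(C) L = {a^(2^n) : n ≥ 0} is NOT regular.

The pumping lemma can be used to prove this:
After pumping, length is no longer a power of 2

The other languages are regular because they can be recognized by finite automata.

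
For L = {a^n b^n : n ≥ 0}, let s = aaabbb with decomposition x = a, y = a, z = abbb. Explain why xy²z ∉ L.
xy²z = aaaabbb ∉ L

Pumping with i = 2 replaces y = a by y² = aa:
- Original: s = xyz = aaabbb; aaabbb = a^3 b^3 has equal counts (3 = 3), so it is in L
- Pumped: xy²z = a · aa · abbb = aaaabbb
- aaaabbb has 4 a's and 3 b's; 4 ≠ 3, so it is not in L

The pumping lemma would require xy²z ∈ L, so this decomposition yields a contradiction.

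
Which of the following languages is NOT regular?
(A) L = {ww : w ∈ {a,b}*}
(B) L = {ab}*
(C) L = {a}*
(A) {ww : w ∈ {a,b}*}

(A) L = {ww : w ∈ {a,b}*} is NOT regular.

The pumping lemma can be used to prove this:
After pumping, the two halves no longer match

The other languages are regular because they can be recognized by finite automata.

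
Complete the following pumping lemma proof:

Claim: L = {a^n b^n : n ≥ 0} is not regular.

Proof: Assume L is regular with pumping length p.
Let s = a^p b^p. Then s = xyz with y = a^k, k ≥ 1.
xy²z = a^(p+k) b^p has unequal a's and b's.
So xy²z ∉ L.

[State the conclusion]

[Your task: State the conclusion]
This contradicts the pumping lemma for regular languages,
which guarantees xy^i z ∈ L for all i ≥ 0.

Since our assumption that L is regular leads to a contradiction,
we conclude that L = {a^n b^n : n ≥ 0} is NOT regular. ∎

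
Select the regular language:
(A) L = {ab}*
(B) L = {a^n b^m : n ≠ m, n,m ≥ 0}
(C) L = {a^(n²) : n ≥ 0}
(A) {ab}*

(A) L = {ab}* is regular.

This can be recognized by a finite automaton (DFA/NFA).
Regular expressions like {ab}* define regular languages.

The other choices are not regular:
- {a^(n²) : n ≥ 0}: After pumping, length is no longer a perfect square
- {a^n b^m : n ≠ m, n,m ≥ 0}: After pumping a's, we can make n = m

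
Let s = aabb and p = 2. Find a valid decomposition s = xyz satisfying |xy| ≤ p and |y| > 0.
x = '', y = 'aa', z = 'bb'

For s = aabb and p = 2, one valid decomposition is:
- x = '' (length 0)
- y = 'aa' (length 2)
- z = 'bb' (length 2)

Verification:
- xyz = '' + 'aa' + 'bb' = aabb ✓
- |xy| = 2 ≤ 2 ✓
- |y| = 2 > 0 ✓

All pumping lemma constraints are satisfied.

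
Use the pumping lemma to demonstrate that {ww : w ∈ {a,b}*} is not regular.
Assume for contradiction that L is regular, and let p ≥ 1 be the pumping length given by the pumping lemma.
Choose s = a^p b a^p b. Then s ∈ L (take w = a^p b) and |s| = 2p + 2 ≥ p.
By the pumping lemma, s = xyz for some x, y, z with |xy| ≤ p, |y| ≥ 1, and xy^i z ∈ L for every i ≥ 0.
Since |xy| ≤ p and the first p symbols of s are all a's, y = a^k for some k with 1 ≤ k ≤ p.

Take i = 2: t = xy²z = a^(p + k) b a^p b.
Suppose t = uu for some string u. The string t contains exactly two b's and ends in b, so u contains exactly one b and ends in b; hence u = a^j b for some j, and uu = a^j b a^j b. Comparing with t = a^(p + k) b a^p b forces j = p + k (first block) and j = p (second block), which is impossible since k ≥ 1. So t ∉ L.

This contradicts the pumping lemma, which requires xy^i z ∈ L for all i ≥ 0.
Hence L = {ww : w ∈ {a,b}*} is not regular. ∎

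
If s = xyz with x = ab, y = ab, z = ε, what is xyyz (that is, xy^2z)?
ababab

Given x = 'ab', y = 'ab', z = '' and i = 2:

xy^2z = x + y·y·...·y (2 times) + z
       = 'ab' + 'ab'^2 + ''
       = 'ab' + 'abab' + ''
       = 'ababab'

The pumped string is 'ababab' with length 6.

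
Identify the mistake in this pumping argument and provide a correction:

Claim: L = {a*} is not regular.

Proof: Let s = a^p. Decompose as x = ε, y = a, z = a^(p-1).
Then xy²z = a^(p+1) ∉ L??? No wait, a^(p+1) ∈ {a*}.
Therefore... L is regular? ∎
Error: The proof attempts to show a*  is not regular, but a* IS regular!

Correction: a* is a regular language (recognized by a simple DFA with one accepting state and self-loop on 'a'). The pumping lemma can only prove non-regularity, not regularity. For regular languages, pumping always works.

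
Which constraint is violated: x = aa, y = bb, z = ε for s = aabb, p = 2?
Violated: |xy| ≤ p

The decomposition x = aa, y = bb, z = ε for s = aabb with p = 2
violates the constraint: |xy| ≤ p

|xy| = |aabb| = 4 > 2 = p. The decomposition puts too many characters in xy.

Pumping lemma constraints:
1. xyz = s (decomposition is valid)
2. |xy| ≤ p
3. |y| > 0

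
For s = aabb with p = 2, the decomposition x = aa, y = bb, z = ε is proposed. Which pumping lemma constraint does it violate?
Violated: |xy| ≤ p

The decomposition x = aa, y = bb, z = ε for s = aabb with p = 2
violates the constraint: |xy| ≤ p

|xy| = |aabb| = 4 > 2 = p. The decomposition puts too many characters in xy.

Pumping lemma constraints:
1. xyz = s (decomposition is valid)
2. |xy| ≤ p
3. |y| > 0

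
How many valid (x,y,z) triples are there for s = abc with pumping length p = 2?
3

For s = 'abc' with pumping length p = 2:

Constraints: |xy| ≤ 2, |y| > 0

Valid decompositions (|xy| ≤ p, |y| ≥ 1):
  • x='', y='a', z='bc'
  • x='a', y='b', z='c'
  • x='', y='ab', z='c'

Total count: 3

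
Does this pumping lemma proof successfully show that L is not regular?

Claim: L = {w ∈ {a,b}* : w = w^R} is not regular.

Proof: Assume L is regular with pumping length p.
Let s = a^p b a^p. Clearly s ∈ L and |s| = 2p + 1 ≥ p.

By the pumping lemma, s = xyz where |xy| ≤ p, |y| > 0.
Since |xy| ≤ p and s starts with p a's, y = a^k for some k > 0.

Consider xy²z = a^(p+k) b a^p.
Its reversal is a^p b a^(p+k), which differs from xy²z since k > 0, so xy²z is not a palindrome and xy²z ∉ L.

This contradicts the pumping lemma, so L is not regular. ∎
The proof is correct.

This proof is valid because:
1. s = a^p b a^p is in L and is chosen in terms of p, so |s| ≥ p holds for every p
2. The decomposition analysis is correct: |xy| ≤ p forces y to lie inside the leading a's
3. The contradiction is valid: a^(p+k) b a^p has more a's before the b than after it, so it is not a palindrome
4. The conclusion follows logically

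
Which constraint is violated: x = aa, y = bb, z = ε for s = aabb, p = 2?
Violated: |xy| ≤ p

The decomposition x = aa, y = bb, z = ε for s = aabb with p = 2
violates the constraint: |xy| ≤ p

|xy| = |aabb| = 4 > 2 = p. The decomposition puts too many characters in xy.

Pumping lemma constraints:
1. xyz = s (decomposition is valid)
2. |xy| ≤ p
3. |y| > 0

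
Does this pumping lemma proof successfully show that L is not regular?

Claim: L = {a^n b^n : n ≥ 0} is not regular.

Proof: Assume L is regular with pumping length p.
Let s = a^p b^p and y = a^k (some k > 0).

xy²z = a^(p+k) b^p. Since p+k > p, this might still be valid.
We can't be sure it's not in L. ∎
The proof is INCORRECT.

Error: The conclusion is wrong.
xy²z = a^(p+k) b^p is definitely NOT in L because the number of a's (p+k) ≠ number of b's (p).
The proof incorrectly doubts what is actually a valid contradiction.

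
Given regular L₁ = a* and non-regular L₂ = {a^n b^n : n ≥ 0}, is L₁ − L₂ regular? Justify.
Yes — L₁ − L₂ is regular.

The only string of a* that lies in {a^n b^n} is ε, so L₁ − L₂ = a* − {ε} = a⁺ = aa*, which is regular.

Note that the bare facts "L₁ regular, L₂ non-regular" do not settle the question by themselves: the closure of regular languages under ∪, ∩, complement and difference applies only when BOTH operands are regular. With a non-regular operand the result can come out regular or non-regular depending on the specific languages, so one has to work out L₁ − L₂ for this particular pair, as above.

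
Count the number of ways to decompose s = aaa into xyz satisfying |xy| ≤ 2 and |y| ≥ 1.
3

For s = 'aaa' with pumping length p = 2:

Constraints: |xy| ≤ 2, |y| > 0

Valid decompositions (|xy| ≤ p, |y| ≥ 1):
  • x='', y='a', z='aa'
  • x='a', y='a', z='a'
  • x='', y='aa', z='a'

Total count: 3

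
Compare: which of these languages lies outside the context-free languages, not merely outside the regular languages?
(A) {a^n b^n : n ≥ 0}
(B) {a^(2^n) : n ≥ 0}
(B) {a^(2^n) : n ≥ 0}

(B) {a^(2^n) : n ≥ 0} requires the CFL pumping lemma.

- {a^n b^n : n ≥ 0} is context-free (but not regular)
  • Can be shown non-regular with the regular pumping lemma
  • After pumping, the number of a's and b's become unequal

- {a^(2^n) : n ≥ 0} is NOT context-free
  • Requires the CFL pumping lemma to prove
  • Gaps between powers of 2 grow exponentially

The CFL pumping lemma is "stronger" in that it can prove non-membership
in the larger class of context-free languages.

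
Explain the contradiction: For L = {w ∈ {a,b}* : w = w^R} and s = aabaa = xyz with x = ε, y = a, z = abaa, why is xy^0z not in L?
xy⁰z = abaa ∉ L

Pumping with i = 0 replaces y = a by y⁰ = ε:
- Original: s = xyz = aabaa; aabaa reversed is aabaa, the same string, so it is a palindrome and is in L
- Pumped: xy⁰z = ε · ε · abaa = abaa
- abaa reversed is aaba ≠ abaa, so it is not a palindrome and is not in L

The pumping lemma would require xy⁰z ∈ L, so this decomposition yields a contradiction.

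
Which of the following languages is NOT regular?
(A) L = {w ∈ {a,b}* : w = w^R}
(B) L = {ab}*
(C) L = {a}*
(A) {w ∈ {a,b}* : w = w^R}

(A) L = {w ∈ {a,b}* : w = w^R} is NOT regular.

The pumping lemma can be used to prove this:
After pumping, the string is no longer symmetric

The other languages are regular because they can be recognized by finite automata.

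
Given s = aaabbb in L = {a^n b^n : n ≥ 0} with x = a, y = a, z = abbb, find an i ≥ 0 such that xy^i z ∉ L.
i = 2

xy²z = a · aa · abbb = aaaabbb; aaaabbb has 4 a's and 3 b's; 4 ≠ 3, so it is not in L.
(Other choices also work, e.g. i = 0, 3; only i = 1 is guaranteed to stay in L since xy¹z = s.)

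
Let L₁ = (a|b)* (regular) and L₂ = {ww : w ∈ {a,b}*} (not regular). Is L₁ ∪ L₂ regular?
Yes — L₁ ∪ L₂ is regular.

{ww} ⊆ (a|b)*, so L₁ ∪ L₂ = (a|b)*, which is regular.

Note that the bare facts "L₁ regular, L₂ non-regular" do not settle the question by themselves: the closure of regular languages under ∪, ∩, complement and difference applies only when BOTH operands are regular. With a non-regular operand the result can come out regular or non-regular depending on the specific languages, so one has to work out L₁ ∪ L₂ for this particular pair, as above.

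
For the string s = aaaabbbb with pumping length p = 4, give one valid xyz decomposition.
x = 'a', y = 'a', z = 'aabbbb'

For s = aaaabbbb and p = 4, one valid decomposition is:
- x = 'a' (length 1)
- y = 'a' (length 1)
- z = 'aabbbb' (length 6)

Verification:
- xyz = 'a' + 'a' + 'aabbbb' = aaaabbbb ✓
- |xy| = 2 ≤ 4 ✓
- |y| = 1 > 0 ✓

All pumping lemma constraints are satisfied.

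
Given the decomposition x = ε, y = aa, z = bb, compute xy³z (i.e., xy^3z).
aaaaaabb

Given x = '', y = 'aa', z = 'bb' and i = 3:

xy^3z = x + y·y·...·y (3 times) + z
       = '' + 'aa'^3 + 'bb'
       = '' + 'aaaaaa' + 'bb'
       = 'aaaaaabb'

The pumped string is 'aaaaaabb' with length 8.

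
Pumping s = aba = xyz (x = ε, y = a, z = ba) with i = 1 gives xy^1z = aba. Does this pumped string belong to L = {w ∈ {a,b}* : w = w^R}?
Yes

xy¹z = ε · a · ba = aba.
aba reversed is aba, the same string, so it is a palindrome and is in L.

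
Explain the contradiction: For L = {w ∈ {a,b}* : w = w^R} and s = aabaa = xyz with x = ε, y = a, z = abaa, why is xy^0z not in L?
xy⁰z = abaa ∉ L

Pumping with i = 0 replaces y = a by y⁰ = ε:
- Original: s = xyz = aabaa; aabaa reversed is aabaa, the same string, so it is a palindrome and is in L
- Pumped: xy⁰z = ε · ε · abaa = abaa
- abaa reversed is aaba ≠ abaa, so it is not a palindrome and is not in L

The pumping lemma would require xy⁰z ∈ L, so this decomposition yields a contradiction.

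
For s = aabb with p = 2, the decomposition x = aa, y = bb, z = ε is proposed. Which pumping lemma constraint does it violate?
Violated: |xy| ≤ p

The decomposition x = aa, y = bb, z = ε for s = aabb with p = 2
violates the constraint: |xy| ≤ p

|xy| = |aabb| = 4 > 2 = p. The decomposition puts too many characters in xy.

Pumping lemma constraints:
1. xyz = s (decomposition is valid)
2. |xy| ≤ p
3. |y| > 0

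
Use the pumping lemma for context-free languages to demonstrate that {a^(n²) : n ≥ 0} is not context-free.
Assume for contradiction that L is context-free, and let p ≥ 1 be the pumping length given by the pumping lemma for CFLs.
Choose s = a^(p²). Then s ∈ L and |s| = p² ≥ p.
By the CFL pumping lemma, s = uvxyz for some u, v, x, y, z with |vxy| ≤ p, |vy| ≥ 1, and uv^i xy^i z ∈ L for every i ≥ 0.
All symbols are a's, so only lengths matter: let k = |vy|, with 1 ≤ k ≤ |vxy| ≤ p.

Take i = 2: |uv²xy²z| = p² + k, and p² < p² + k ≤ p² + p < (p + 1)².
So the length lies strictly between consecutive squares and is not a perfect square; uv²xy²z ∉ L.

This contradicts the CFL pumping lemma, which requires uv^i xy^i z ∈ L for all i ≥ 0.
Hence L = {a^(n²) : n ≥ 0} is not context-free. ∎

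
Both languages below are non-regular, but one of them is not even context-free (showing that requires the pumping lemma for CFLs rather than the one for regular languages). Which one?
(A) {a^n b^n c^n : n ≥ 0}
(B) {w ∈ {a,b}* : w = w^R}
(A) {a^n b^n c^n : n ≥ 0}

(A) {a^n b^n c^n : n ≥ 0} requires the CFL pumping lemma.

- {w ∈ {a,b}* : w = w^R} is context-free (but not regular)
  • Can be shown non-regular with the regular pumping lemma
  • After pumping, the string is no longer symmetric

- {a^n b^n c^n : n ≥ 0} is NOT context-free
  • Requires the CFL pumping lemma to prove
  • Cannot maintain three equal counts simultaneously

The CFL pumping lemma is "stronger" in that it can prove non-membership
in the larger class of context-free languages.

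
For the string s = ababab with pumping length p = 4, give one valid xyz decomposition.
x = '', y = 'aba', z = 'bab'

For s = ababab and p = 4, one valid decomposition is:
- x = '' (length 0)
- y = 'aba' (length 3)
- z = 'bab' (length 3)

Verification:
- xyz = '' + 'aba' + 'bab' = ababab ✓
- |xy| = 3 ≤ 4 ✓
- |y| = 3 > 0 ✓

All pumping lemma constraints are satisfied.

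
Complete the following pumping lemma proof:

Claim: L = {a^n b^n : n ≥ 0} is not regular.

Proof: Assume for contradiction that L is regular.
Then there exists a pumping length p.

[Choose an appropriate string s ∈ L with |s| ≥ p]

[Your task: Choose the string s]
s = a^p b^p

This string is in L (has equal a's and b's) and has length 2p ≥ p.
Any decomposition xyz with |xy| ≤ p means y consists only of a's,
so pumping will unbalance the counts.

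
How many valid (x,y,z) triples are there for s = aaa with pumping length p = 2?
3

For s = 'aaa' with pumping length p = 2:

Constraints: |xy| ≤ 2, |y| > 0

Valid decompositions (|xy| ≤ p, |y| ≥ 1):
  • x='', y='a', z='aa'
  • x='a', y='a', z='a'
  • x='', y='aa', z='a'

Total count: 3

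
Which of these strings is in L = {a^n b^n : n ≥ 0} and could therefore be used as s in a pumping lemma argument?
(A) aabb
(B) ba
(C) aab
(A) aabb

The pumping lemma is applied to a string s that lies in L, so first check membership of each option:
- (A) aabb = a^2 b^2 has equal counts (2 = 2), so it is in L ✓
- (B) ba has an a after a b, so it is not of the form a^n b^n and is not in L ✗
- (C) aab has 2 a's and 1 b's; 2 ≠ 1, so it is not in L ✗

Only (A) aabb is in L, so it is the only candidate that could play the role of s.
(In a complete proof one picks s in terms of the pumping length p so that |s| ≥ p is guaranteed; a fixed string like aabb illustrates the shape of such an s.)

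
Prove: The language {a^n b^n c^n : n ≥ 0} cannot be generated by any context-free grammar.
Assume for contradiction that L is context-free, and let p ≥ 1 be the pumping length given by the pumping lemma for CFLs.
Choose s = a^p b^p c^p. Then s ∈ L and |s| = 3p ≥ p.
By the CFL pumping lemma, s = uvxyz for some u, v, x, y, z with |vxy| ≤ p, |vy| ≥ 1, and uv^i xy^i z ∈ L for every i ≥ 0.

Because |vxy| ≤ p, the window vxy cannot contain both an a and a c: any substring of s containing both must include the entire block b^p plus at least one a and one c, so it has length ≥ p + 2 > p.
Hence at least one of the letters a, c does not occur in vy at all.

Take i = 0: the string uxz is obtained from s by deleting |vy| ≥ 1 symbols, so |uxz| = 3p − |vy| < 3p.
But the letter (a or c) that does not occur in vy still occurs exactly p times in uxz. Every string of L with exactly p copies of some letter is a^p b^p c^p, of length 3p. Since |uxz| < 3p, uxz ∉ L.

This contradicts the CFL pumping lemma, which requires uv^i xy^i z ∈ L for all i ≥ 0.
Hence L = {a^n b^n c^n : n ≥ 0} is not context-free. ∎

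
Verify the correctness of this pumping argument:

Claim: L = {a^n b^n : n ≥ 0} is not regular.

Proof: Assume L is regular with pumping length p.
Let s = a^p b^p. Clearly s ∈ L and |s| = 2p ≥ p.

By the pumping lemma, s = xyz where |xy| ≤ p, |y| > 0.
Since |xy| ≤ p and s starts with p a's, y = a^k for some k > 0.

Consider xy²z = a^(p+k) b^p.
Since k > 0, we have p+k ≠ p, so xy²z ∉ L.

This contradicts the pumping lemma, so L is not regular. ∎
The proof is correct.

This proof is valid because:
1. The string s = a^p b^p is correctly in L
2. The decomposition analysis is correct: y must consist only of a's
3. The contradiction is valid: pumping increases a's but not b's
4. The conclusion follows logically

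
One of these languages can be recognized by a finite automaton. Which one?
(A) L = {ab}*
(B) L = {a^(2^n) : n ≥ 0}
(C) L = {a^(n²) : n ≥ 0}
(A) {ab}*

(A) L = {ab}* is regular.

This can be recognized by a finite automaton (DFA/NFA).
Regular expressions like {ab}* define regular languages.

The other choices are not regular:
- {a^(2^n) : n ≥ 0}: After pumping, length is no longer a power of 2
- {a^(n²) : n ≥ 0}: After pumping, length is no longer a perfect square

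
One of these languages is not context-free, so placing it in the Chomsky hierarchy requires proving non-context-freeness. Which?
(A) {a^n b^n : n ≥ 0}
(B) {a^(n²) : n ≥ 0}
(B) {a^(n²) : n ≥ 0}

(B) {a^(n²) : n ≥ 0} requires the CFL pumping lemma.

- {a^n b^n : n ≥ 0} is context-free (but not regular)
  • Can be shown non-regular with the regular pumping lemma
  • After pumping, the number of a's and b's become unequal

- {a^(n²) : n ≥ 0} is NOT context-free
  • Requires the CFL pumping lemma to prove
  • Gaps between squares grow unboundedly

The CFL pumping lemma is "stronger" in that it can prove non-membership
in the larger class of context-free languages.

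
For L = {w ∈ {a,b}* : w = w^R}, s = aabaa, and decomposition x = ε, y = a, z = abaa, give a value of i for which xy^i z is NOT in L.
i = 2

xy²z = ε · aa · abaa = aaabaa; aaabaa reversed is aabaaa ≠ aaabaa, so it is not a palindrome and is not in L.
(Other choices also work, e.g. i = 0, 3; only i = 1 is guaranteed to stay in L since xy¹z = s.)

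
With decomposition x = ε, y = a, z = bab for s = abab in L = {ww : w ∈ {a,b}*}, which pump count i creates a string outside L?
i = 3

xy³z = ε · aaa · bab = aaabab; aaabab has length 6; its halves are aaa and bab, which differ, so it is not in L.
(Other choices also work, e.g. i = 0, 2; only i = 1 is guaranteed to stay in L since xy¹z = s.)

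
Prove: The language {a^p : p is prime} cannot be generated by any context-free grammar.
Assume for contradiction that L is context-free, and let p ≥ 1 be the pumping length given by the pumping lemma for CFLs.
Choose a prime q with q ≥ p and let s = a^q. Then s ∈ L and |s| = q ≥ p.
By the CFL pumping lemma, s = uvxyz for some u, v, x, y, z with |vxy| ≤ p, |vy| ≥ 1, and uv^i xy^i z ∈ L for every i ≥ 0.
All symbols are a's, so only lengths matter: let k = |vy|, with 1 ≤ k ≤ p. Then |uv^i xy^i z| = q + (i − 1)k.

Take i = q + 1: the length is q + qk = q(k + 1).
Both factors satisfy q ≥ 2 and k + 1 ≥ 2, so q(k + 1) is composite and uv^(q+1) xy^(q+1) z ∉ L.

This contradicts the CFL pumping lemma, which requires uv^i xy^i z ∈ L for all i ≥ 0.
Hence L = {a^p : p is prime} is not context-free. ∎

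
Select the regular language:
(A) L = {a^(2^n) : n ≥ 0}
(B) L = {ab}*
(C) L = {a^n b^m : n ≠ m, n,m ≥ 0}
(B) {ab}*

(B) L = {ab}* is regular.

This can be recognized by a finite automaton (DFA/NFA).
Regular expressions like {ab}* define regular languages.

The other choices are not regular:
- {a^(2^n) : n ≥ 0}: After pumping, length is no longer a power of 2
- {a^n b^m : n ≠ m, n,m ≥ 0}: After pumping a's, we can make n = m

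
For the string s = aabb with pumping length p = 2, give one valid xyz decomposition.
x = '', y = 'aa', z = 'bb'

For s = aabb and p = 2, one valid decomposition is:
- x = '' (length 0)
- y = 'aa' (length 2)
- z = 'bb' (length 2)

Verification:
- xyz = '' + 'aa' + 'bb' = aabb ✓
- |xy| = 2 ≤ 2 ✓
- |y| = 2 > 0 ✓

All pumping lemma constraints are satisfied.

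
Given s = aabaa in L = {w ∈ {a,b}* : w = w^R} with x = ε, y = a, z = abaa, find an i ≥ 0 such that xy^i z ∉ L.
i = 2

xy²z = ε · aa · abaa = aaabaa; aaabaa reversed is aabaaa ≠ aaabaa, so it is not a palindrome and is not in L.
(Other choices also work, e.g. i = 0, 3; only i = 1 is guaranteed to stay in L since xy¹z = s.)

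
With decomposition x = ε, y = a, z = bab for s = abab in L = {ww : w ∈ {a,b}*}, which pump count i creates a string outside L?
i = 3

xy³z = ε · aaa · bab = aaabab; aaabab has length 6; its halves are aaa and bab, which differ, so it is not in L.
(Other choices also work, e.g. i = 0, 2; only i = 1 is guaranteed to stay in L since xy¹z = s.)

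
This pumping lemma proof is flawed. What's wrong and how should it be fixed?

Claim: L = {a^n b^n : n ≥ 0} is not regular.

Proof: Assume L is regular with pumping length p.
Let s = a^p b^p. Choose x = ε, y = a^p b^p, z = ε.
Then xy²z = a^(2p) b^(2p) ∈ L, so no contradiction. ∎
Error: The decomposition violates |xy| ≤ p. With y = a^p b^p, |xy| = |y| = 2p > p. (The proof also miscomputes xy²z, which would be a^p b^p a^p b^p rather than a^(2p) b^(2p), and it wrongly treats one harmless decomposition as settling the matter — the prover does not get to choose the decomposition.)

Correction: The pumping lemma requires |xy| ≤ p, and the argument must handle every decomposition satisfying |xy| ≤ p, |y| ≥ 1. Since s starts with p a's, any such y consists only of a's, say y = a^k with k ≥ 1. Then xy²z = a^(p+k) b^p has unequal numbers of a's and b's, so xy²z ∉ L — the required contradiction.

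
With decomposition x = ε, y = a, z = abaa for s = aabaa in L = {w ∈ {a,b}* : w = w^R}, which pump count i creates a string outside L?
i = 2

xy²z = ε · aa · abaa = aaabaa; aaabaa reversed is aabaaa ≠ aaabaa, so it is not a palindrome and is not in L.
(Other choices also work, e.g. i = 0, 3; only i = 1 is guaranteed to stay in L since xy¹z = s.)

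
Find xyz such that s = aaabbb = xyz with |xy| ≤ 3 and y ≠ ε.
x = 'a', y = 'a', z = 'abbb'

For s = aaabbb and p = 3, one valid decomposition is:
- x = 'a' (length 1)
- y = 'a' (length 1)
- z = 'abbb' (length 4)

Verification:
- xyz = 'a' + 'a' + 'abbb' = aaabbb ✓
- |xy| = 2 ≤ 3 ✓
- |y| = 1 > 0 ✓

All pumping lemma constraints are satisfied.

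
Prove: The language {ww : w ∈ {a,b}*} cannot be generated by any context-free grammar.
Assume for contradiction that L is context-free, and let p ≥ 1 be the pumping length given by the pumping lemma for CFLs.
Choose s = a^p b^p a^p b^p. Then s ∈ L (take w = a^p b^p) and |s| = 4p ≥ p.
By the CFL pumping lemma, s = uvxyz for some u, v, x, y, z with |vxy| ≤ p, |vy| ≥ 1, and uv^i xy^i z ∈ L for every i ≥ 0.

Write s as four blocks A₁ B₁ A₂ B₂ with A₁ = A₂ = a^p and B₁ = B₂ = b^p. Since |vxy| ≤ p, the window vxy lies inside at most two adjacent blocks. Take i = 0 and let t = uxz, so |t| = 4p − |vy| with 1 ≤ |vy| ≤ p. If |t| is odd, t ∉ L immediately, so assume |vy| is even (hence |vy| ≥ 2) and |t|/2 = 2p − |vy|/2, which satisfies p ≤ |t|/2 ≤ 2p − 1.

Case 1 (vxy inside A₁B₁): t = a^(p−j) b^(p−l) a^p b^p with j + l = |vy|. The second half of t has length < 2p, so it is a suffix of the trailing a^p b^p and ends in b; the first half is a^(p−j) b^(p−l) a^((j+l)/2), which ends in a because (j+l)/2 ≥ 1. The halves differ, so t ∉ L.

Case 2 (vxy inside B₁A₂, straddling the middle): t = a^p b^(p−j) a^(p−l) b^p with j + l = |vy|. If t = ww, then w is a prefix of t of length ≥ p, so w begins with a^p; and w is a suffix of t of length ≥ p, so w ends with b^p. That forces |w| ≥ 2p, contradicting |w| = |t|/2 ≤ 2p − 1. So t ∉ L.

Case 3 (vxy inside A₂B₂): t = a^p b^p a^(p−j) b^(p−l) with j + l = |vy|. The first half of t is a prefix of a^p b^p, so it begins with a; the second half is b^((j+l)/2) a^(p−j) b^(p−l), which begins with b. The halves differ, so t ∉ L.

In every case uv⁰xy⁰z = uxz ∉ L.

This contradicts the CFL pumping lemma, which requires uv^i xy^i z ∈ L for all i ≥ 0.
Hence L = {ww : w ∈ {a,b}*} is not context-free. ∎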